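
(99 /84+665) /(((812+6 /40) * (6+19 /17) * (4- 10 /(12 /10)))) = -0.03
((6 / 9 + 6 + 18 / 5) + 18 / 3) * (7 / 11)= 1708 / 165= 10.35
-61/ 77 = -0.79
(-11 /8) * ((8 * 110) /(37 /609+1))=-368445 /323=-1140.70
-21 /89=-0.24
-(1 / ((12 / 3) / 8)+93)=-95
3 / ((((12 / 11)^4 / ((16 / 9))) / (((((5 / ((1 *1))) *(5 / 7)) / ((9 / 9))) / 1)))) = 366025 / 27216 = 13.45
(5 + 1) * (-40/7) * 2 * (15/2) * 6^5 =-27993600/7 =-3999085.71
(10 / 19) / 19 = 10 / 361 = 0.03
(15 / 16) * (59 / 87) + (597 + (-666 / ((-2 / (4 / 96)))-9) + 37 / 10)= 606.21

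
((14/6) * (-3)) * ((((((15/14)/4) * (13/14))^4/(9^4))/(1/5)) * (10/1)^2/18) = -2231328125/19672689770496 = -0.00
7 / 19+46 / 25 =1049 / 475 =2.21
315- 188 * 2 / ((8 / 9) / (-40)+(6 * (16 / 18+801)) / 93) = 307.73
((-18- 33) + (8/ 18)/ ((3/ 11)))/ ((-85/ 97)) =129301/ 2295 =56.34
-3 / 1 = -3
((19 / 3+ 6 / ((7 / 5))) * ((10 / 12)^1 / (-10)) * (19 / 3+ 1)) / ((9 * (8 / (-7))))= 2453 / 3888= 0.63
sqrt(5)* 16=16* sqrt(5)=35.78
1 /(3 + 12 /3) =1 /7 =0.14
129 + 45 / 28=3657 / 28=130.61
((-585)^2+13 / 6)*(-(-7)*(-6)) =-14373541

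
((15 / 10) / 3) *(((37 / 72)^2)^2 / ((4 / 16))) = 1874161 / 13436928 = 0.14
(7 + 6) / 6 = 13 / 6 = 2.17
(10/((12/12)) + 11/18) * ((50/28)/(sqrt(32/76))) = 4775 * sqrt(38)/1008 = 29.20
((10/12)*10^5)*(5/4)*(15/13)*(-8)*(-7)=87500000/13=6730769.23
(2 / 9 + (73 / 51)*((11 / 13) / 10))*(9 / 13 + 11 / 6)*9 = 1345313 / 172380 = 7.80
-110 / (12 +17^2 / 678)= -14916 / 1685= -8.85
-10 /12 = -5 /6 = -0.83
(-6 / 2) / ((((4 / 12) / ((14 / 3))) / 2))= -84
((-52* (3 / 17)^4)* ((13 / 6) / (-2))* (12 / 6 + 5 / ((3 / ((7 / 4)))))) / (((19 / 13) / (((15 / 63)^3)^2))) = 2025359375 / 60489854066124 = 0.00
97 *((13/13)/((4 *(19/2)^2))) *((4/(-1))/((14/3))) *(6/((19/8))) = -27936/48013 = -0.58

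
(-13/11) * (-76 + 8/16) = 1963/22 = 89.23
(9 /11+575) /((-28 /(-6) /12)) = 114012 /77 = 1480.68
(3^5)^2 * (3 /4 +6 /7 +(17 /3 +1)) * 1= 13679685 /28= 488560.18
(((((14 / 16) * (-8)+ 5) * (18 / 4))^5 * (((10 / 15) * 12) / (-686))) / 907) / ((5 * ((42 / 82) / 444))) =131.63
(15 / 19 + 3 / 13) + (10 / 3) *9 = 7662 / 247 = 31.02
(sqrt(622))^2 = 622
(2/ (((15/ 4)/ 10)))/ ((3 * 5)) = 0.36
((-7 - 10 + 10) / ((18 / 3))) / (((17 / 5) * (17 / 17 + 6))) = -5 / 102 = -0.05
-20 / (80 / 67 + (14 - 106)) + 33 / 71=73978 / 107991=0.69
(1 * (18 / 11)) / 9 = 0.18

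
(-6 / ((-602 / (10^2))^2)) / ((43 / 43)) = -15000 / 90601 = -0.17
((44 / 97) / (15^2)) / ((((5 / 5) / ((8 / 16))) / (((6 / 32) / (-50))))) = -11 / 2910000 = -0.00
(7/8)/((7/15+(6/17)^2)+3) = 4335/17792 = 0.24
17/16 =1.06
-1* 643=-643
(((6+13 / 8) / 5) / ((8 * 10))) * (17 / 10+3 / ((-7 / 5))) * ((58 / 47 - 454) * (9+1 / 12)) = 3916261 / 112800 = 34.72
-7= -7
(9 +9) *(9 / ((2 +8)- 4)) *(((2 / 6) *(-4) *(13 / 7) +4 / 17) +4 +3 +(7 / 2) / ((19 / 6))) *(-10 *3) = -10740060 / 2261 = -4750.14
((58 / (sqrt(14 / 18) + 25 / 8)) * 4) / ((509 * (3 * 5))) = 27840 / 2635093 - 14848 * sqrt(7) / 13175465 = 0.01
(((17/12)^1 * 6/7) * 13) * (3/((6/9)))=1989/28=71.04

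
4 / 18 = 2 / 9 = 0.22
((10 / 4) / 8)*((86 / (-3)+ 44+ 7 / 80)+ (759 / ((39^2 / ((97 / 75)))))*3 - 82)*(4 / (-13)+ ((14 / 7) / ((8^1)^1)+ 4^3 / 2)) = -21775043939 / 33745920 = -645.26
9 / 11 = 0.82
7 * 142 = 994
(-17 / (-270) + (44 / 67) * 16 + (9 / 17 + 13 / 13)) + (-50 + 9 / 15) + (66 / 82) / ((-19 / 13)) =-9067776271 / 239565870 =-37.85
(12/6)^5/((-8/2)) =-8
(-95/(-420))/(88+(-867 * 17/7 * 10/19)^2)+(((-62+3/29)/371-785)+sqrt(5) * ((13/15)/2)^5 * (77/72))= -2202329305332994373/2804918906251056+28589561 * sqrt(5)/1749600000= -785.13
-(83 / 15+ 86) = -1373 / 15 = -91.53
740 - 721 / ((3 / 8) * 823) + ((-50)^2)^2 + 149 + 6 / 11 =169767845717 / 27159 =6250887.21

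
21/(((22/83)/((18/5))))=15687/55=285.22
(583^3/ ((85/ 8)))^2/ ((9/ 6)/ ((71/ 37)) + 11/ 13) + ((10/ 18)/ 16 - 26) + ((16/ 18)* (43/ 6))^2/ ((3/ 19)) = 162327374700865101536563787/ 759715686000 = 213668583777096.19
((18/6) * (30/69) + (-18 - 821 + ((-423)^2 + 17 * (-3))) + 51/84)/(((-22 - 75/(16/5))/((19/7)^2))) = -165566653068/5735303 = -28867.99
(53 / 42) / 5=53 / 210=0.25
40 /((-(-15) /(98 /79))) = 784 /237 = 3.31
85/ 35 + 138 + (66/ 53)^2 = 2791739/ 19663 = 141.98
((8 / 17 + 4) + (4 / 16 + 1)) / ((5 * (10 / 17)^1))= 389 / 200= 1.94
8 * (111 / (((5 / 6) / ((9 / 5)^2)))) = 3452.54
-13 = -13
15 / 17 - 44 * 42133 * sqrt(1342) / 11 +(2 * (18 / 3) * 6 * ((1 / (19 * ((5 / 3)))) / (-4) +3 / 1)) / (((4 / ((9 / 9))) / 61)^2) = -6123784.19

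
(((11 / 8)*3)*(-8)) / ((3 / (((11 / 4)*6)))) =-363 / 2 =-181.50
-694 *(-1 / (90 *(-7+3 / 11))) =-3817 / 3330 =-1.15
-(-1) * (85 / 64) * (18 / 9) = 85 / 32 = 2.66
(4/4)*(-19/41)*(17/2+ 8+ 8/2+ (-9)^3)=26923/82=328.33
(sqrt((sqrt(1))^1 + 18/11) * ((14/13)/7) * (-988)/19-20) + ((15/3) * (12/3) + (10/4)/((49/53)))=265/98-8 * sqrt(319)/11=-10.29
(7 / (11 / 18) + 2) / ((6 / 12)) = 296 / 11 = 26.91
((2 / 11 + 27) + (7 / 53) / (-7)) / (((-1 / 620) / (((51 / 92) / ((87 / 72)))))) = -7726.17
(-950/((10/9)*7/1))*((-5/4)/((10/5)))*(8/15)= 285/7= 40.71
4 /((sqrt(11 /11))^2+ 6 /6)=2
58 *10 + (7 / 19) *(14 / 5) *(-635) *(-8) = 5820.42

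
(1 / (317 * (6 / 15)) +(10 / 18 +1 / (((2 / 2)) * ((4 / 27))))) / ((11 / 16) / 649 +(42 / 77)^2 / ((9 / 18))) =340473188 / 27751131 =12.27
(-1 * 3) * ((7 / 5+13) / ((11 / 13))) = -2808 / 55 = -51.05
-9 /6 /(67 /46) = -69 /67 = -1.03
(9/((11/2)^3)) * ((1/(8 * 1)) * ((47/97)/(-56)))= -423/7229992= -0.00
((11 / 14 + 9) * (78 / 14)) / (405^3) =1781 / 2170050750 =0.00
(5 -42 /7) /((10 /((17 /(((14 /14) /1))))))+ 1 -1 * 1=-17 /10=-1.70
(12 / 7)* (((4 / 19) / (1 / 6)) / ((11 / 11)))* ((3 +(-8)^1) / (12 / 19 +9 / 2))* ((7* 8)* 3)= -4608 / 13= -354.46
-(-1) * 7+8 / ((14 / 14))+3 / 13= 198 / 13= 15.23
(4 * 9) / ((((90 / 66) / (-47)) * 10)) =-124.08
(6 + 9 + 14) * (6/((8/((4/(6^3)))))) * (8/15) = 0.21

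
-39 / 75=-0.52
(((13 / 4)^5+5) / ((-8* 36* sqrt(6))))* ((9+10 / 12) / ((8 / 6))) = -7402789* sqrt(6) / 4718592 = -3.84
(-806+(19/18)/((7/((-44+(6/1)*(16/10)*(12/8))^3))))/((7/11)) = -408587014/55125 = -7412.01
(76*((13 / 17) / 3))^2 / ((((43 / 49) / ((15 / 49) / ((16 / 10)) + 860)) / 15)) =5518073.48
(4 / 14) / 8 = 1 / 28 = 0.04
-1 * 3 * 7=-21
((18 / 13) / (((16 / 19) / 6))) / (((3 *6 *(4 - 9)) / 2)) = -57 / 260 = -0.22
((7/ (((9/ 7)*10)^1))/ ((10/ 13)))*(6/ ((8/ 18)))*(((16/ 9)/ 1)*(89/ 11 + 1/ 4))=233779/ 1650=141.68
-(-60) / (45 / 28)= 112 / 3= 37.33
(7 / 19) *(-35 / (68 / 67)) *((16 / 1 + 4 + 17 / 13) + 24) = -508865 / 884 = -575.64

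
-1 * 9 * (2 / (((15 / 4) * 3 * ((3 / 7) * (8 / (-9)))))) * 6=126 / 5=25.20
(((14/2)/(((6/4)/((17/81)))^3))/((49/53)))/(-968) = -260389/12153524229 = -0.00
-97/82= -1.18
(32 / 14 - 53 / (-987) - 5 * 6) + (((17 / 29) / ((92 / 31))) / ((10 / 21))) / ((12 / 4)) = -724749637 / 26333160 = -27.52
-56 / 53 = -1.06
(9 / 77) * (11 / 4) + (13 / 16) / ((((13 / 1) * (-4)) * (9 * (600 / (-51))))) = 259319 / 806400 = 0.32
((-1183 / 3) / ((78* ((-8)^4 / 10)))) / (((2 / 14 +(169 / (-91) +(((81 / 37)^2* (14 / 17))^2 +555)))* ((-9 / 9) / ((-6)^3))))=-1725099604865 / 368094359215616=-0.00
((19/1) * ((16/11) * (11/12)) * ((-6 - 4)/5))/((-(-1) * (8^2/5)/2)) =-95/12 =-7.92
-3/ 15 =-0.20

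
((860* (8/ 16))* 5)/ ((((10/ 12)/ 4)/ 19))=196080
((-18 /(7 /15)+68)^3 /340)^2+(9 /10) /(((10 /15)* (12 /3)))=76423937053591 /13600224400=5619.31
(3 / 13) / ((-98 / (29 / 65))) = -87 / 82810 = -0.00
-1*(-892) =892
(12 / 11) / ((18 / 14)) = 28 / 33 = 0.85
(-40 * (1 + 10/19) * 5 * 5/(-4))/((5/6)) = 8700/19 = 457.89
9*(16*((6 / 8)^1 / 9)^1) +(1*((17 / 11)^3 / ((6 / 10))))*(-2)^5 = -738164 / 3993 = -184.86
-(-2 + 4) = -2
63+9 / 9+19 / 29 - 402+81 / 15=-48132 / 145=-331.94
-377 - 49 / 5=-1934 / 5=-386.80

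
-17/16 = -1.06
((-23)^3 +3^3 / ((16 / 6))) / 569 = -97255 / 4552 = -21.37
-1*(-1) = 1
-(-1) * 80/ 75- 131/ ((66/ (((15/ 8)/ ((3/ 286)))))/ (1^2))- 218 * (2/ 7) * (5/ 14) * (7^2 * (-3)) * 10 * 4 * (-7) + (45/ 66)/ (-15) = -403019659/ 440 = -915953.77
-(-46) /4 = 23 /2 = 11.50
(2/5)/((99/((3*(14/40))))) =7/1650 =0.00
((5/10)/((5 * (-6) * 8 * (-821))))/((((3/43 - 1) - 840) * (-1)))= 43/14249932800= 0.00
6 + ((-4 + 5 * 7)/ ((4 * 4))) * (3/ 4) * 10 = 657/ 32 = 20.53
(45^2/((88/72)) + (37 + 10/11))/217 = 18642/2387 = 7.81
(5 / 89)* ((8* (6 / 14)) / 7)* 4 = 480 / 4361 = 0.11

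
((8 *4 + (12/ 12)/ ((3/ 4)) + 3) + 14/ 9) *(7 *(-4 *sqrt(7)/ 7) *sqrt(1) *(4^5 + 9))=-1409012 *sqrt(7)/ 9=-414210.59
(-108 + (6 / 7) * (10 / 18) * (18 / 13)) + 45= -5673 / 91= -62.34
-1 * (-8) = 8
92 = 92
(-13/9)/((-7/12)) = 52/21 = 2.48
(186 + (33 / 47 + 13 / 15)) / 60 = 33059 / 10575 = 3.13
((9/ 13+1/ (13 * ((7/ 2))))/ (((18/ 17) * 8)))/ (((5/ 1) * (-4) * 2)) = -17/ 8064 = -0.00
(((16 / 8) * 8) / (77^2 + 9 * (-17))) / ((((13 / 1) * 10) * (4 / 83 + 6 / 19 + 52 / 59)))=4897 / 286198900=0.00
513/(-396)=-57/44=-1.30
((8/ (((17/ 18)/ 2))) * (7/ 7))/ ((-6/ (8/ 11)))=-384/ 187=-2.05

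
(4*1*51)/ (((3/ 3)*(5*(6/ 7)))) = 238/ 5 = 47.60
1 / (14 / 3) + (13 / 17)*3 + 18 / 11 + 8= 31795 / 2618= 12.14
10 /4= 5 /2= 2.50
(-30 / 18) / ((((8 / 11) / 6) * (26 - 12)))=-55 / 56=-0.98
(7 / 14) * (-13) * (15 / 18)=-65 / 12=-5.42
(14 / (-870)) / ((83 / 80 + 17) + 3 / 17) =-0.00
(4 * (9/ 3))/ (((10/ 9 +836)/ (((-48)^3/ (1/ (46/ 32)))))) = -8584704/ 3767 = -2278.92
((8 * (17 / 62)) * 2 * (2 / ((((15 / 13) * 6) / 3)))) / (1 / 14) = 24752 / 465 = 53.23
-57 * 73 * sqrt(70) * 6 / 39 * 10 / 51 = -27740 * sqrt(70) / 221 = -1050.18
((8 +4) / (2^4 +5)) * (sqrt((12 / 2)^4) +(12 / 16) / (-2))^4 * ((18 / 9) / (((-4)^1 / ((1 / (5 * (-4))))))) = 1319500125 / 57344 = 23010.26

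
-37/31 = -1.19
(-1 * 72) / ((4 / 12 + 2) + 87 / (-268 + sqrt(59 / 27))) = -315514629 / 8802398 - 21141 * sqrt(177) / 8802398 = -35.88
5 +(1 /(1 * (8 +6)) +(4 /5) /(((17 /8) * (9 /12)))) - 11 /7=2041 /510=4.00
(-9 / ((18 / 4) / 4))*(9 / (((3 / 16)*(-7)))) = 384 / 7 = 54.86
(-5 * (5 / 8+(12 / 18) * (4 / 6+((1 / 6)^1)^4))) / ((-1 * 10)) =0.53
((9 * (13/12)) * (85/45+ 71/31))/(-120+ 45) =-7579/13950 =-0.54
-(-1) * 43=43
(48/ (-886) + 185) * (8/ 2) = 327724/ 443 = 739.78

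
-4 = -4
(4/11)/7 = 4/77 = 0.05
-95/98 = -0.97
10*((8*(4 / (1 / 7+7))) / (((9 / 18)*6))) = 14.93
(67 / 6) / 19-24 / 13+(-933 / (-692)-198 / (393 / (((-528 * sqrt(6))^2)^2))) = -94690504162438016179 / 67173132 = -1409648491043.09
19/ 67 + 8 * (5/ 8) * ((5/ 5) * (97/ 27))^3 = 306119432/ 1318761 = 232.13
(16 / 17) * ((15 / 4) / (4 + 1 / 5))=100 / 119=0.84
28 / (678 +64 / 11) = 154 / 3761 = 0.04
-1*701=-701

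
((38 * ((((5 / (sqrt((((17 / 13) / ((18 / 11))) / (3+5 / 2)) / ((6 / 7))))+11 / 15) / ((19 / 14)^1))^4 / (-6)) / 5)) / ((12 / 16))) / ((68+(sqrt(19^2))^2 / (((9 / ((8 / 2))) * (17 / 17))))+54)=-48.47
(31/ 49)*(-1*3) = -93/ 49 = -1.90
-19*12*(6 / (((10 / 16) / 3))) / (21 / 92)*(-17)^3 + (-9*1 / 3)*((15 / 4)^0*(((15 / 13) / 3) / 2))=128612749299 / 910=141332691.54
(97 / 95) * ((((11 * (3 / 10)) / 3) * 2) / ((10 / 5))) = 1067 / 950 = 1.12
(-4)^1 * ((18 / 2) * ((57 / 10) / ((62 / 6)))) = -3078 / 155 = -19.86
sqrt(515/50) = sqrt(1030)/10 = 3.21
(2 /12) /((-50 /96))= -8 /25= -0.32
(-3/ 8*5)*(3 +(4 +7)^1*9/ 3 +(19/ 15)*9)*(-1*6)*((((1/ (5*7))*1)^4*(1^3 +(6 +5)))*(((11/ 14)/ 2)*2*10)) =70389/ 2100875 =0.03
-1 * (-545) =545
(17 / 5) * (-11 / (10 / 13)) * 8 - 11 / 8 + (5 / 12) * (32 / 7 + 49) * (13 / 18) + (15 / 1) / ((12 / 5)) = -2318173 / 6300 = -367.96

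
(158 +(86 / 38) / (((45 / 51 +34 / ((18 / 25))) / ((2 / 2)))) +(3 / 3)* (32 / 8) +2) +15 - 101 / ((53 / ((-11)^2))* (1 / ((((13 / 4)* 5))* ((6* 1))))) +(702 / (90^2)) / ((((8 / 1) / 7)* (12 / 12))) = -22302.91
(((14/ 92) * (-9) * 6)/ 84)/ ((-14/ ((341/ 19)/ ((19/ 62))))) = 95139/ 232484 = 0.41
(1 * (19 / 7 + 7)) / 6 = 1.62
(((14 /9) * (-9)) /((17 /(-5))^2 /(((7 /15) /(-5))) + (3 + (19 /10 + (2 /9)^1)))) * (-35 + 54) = 8820 /3937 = 2.24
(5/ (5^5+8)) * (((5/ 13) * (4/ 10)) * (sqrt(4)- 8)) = -60/ 40729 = -0.00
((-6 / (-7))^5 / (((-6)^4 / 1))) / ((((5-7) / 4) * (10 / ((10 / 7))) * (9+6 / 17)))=-0.00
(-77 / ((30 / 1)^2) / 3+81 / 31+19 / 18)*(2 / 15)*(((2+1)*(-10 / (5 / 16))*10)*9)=-9749216 / 2325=-4193.21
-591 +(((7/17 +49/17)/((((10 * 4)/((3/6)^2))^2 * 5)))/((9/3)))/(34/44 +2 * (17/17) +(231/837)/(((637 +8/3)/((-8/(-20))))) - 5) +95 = -84264160577579/169887419200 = -496.00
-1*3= -3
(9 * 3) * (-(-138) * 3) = 11178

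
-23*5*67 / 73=-7705 / 73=-105.55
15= 15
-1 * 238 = -238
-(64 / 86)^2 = -1024 / 1849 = -0.55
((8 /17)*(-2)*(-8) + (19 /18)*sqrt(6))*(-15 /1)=-1920 /17-95*sqrt(6) /6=-151.72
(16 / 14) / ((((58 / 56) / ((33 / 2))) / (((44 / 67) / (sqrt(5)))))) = 23232 * sqrt(5) / 9715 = 5.35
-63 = -63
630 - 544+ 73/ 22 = 1965/ 22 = 89.32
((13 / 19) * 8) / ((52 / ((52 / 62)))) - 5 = -2893 / 589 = -4.91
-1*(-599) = 599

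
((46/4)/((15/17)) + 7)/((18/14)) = 4207/270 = 15.58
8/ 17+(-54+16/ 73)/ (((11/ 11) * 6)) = -31619/ 3723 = -8.49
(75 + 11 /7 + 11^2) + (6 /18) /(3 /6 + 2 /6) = 6929 /35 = 197.97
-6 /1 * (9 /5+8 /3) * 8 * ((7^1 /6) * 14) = -52528 /15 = -3501.87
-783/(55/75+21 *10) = -405/109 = -3.72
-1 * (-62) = 62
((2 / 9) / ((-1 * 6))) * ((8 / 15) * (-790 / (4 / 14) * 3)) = 4424 / 27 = 163.85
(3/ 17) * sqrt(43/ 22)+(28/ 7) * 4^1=3 * sqrt(946)/ 374+16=16.25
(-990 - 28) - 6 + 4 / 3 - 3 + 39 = -2960 / 3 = -986.67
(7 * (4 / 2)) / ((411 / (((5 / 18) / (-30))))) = -7 / 22194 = -0.00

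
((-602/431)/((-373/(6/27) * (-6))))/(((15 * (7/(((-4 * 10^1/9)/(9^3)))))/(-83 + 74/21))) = -1148272/1794157039143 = -0.00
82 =82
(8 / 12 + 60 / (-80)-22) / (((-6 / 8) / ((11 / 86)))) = 2915 / 774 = 3.77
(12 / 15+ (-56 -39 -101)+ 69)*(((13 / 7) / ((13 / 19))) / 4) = -85.64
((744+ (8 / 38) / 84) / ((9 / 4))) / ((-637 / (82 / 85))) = -97369096 / 194434695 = -0.50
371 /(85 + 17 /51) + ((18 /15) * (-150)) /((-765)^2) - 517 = -1706764219 /3329280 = -512.65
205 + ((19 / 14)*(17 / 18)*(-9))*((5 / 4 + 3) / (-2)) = 51411 / 224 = 229.51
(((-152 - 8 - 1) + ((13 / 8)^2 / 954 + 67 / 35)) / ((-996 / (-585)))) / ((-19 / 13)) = 63.93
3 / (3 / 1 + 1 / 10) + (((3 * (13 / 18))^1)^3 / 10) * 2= 100507 / 33480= 3.00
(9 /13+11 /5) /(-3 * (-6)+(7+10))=188 /2275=0.08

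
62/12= 31/6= 5.17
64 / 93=0.69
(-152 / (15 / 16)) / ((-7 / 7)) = 2432 / 15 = 162.13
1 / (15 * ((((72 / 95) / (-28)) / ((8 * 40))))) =-21280 / 27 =-788.15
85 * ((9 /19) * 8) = 6120 /19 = 322.11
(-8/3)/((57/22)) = -1.03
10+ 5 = 15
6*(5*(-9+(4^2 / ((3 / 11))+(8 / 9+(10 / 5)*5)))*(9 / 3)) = 5450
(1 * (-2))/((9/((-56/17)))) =0.73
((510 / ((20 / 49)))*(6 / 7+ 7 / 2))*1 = 21777 / 4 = 5444.25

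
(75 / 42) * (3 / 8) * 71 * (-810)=-2156625 / 56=-38511.16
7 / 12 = 0.58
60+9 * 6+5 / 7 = 803 / 7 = 114.71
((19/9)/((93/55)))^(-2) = 700569/1092025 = 0.64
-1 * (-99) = 99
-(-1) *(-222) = -222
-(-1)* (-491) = -491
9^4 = 6561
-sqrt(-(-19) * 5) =-9.75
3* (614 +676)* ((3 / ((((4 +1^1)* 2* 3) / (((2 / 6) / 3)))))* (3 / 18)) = 43 / 6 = 7.17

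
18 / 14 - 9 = -54 / 7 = -7.71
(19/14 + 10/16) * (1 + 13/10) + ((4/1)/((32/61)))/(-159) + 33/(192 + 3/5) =44609699/9527280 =4.68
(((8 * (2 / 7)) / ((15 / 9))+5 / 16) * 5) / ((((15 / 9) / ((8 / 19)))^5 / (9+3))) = 5631565824 / 54164665625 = 0.10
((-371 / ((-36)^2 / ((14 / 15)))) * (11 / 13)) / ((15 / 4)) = -28567 / 473850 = -0.06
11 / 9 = 1.22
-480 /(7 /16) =-7680 /7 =-1097.14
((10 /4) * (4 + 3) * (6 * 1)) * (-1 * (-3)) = 315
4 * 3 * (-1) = -12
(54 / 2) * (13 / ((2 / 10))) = 1755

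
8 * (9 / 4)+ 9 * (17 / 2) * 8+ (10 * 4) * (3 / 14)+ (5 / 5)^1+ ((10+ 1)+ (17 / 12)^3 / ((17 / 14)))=3948817 / 6048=652.91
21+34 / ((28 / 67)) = 1433 / 14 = 102.36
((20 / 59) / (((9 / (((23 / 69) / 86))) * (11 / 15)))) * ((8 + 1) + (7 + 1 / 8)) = 25 / 7788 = 0.00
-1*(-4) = 4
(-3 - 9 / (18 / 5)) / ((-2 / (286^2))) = 224939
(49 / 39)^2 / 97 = 2401 / 147537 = 0.02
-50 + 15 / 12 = -195 / 4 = -48.75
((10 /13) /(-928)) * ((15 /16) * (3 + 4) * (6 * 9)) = -14175 /48256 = -0.29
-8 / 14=-4 / 7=-0.57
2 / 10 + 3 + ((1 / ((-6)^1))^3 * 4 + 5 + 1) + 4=3559 / 270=13.18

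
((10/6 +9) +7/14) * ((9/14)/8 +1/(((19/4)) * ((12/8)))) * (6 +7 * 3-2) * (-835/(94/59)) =-116269094875/3600576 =-32291.80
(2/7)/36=1/126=0.01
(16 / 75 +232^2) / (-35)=-576688 / 375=-1537.83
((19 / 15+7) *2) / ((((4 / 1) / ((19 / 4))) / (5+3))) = 2356 / 15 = 157.07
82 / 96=41 / 48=0.85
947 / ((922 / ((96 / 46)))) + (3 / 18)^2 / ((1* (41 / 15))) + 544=2849106935 / 5216676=546.15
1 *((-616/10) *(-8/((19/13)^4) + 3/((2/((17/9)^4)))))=-1522310594266/1425060135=-1068.24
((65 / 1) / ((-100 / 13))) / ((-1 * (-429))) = -0.02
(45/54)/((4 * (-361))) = -5/8664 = -0.00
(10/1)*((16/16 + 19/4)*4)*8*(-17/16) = -1955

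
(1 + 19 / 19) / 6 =0.33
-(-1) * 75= 75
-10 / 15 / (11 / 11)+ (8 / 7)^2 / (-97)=-9698 / 14259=-0.68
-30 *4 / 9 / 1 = -40 / 3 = -13.33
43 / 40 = 1.08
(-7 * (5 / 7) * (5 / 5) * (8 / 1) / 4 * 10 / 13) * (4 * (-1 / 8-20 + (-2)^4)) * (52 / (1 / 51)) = 336600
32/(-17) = -32/17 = -1.88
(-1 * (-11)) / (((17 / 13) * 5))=143 / 85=1.68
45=45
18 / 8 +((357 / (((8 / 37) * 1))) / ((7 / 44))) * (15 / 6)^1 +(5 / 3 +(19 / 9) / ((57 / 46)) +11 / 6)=25953.70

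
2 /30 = 1 /15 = 0.07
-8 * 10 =-80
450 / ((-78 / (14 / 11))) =-7.34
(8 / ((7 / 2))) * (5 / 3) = 80 / 21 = 3.81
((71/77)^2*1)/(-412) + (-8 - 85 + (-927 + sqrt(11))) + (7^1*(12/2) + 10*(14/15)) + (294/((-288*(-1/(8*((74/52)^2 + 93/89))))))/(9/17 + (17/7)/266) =-144386738565428449/156582544967849 + sqrt(11) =-918.80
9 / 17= 0.53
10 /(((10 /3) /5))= 15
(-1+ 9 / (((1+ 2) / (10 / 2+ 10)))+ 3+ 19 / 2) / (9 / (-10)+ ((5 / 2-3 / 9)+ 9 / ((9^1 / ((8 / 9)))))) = 5085 / 194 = 26.21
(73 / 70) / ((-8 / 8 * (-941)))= 73 / 65870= 0.00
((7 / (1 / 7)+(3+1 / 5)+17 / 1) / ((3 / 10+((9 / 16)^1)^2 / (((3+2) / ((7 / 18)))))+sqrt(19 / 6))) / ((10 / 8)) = -1766559744 / 300937585+181403648 * sqrt(114) / 60187517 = 26.31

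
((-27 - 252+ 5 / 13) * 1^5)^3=-47516597848 / 2197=-21627946.22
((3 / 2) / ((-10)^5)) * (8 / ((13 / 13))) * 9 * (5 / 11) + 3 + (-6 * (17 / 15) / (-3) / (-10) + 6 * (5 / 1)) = 5407519 / 165000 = 32.77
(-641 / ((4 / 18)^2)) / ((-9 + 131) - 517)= 51921 / 1580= 32.86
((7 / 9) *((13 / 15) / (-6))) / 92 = -91 / 74520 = -0.00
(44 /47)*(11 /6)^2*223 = 296813 /423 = 701.69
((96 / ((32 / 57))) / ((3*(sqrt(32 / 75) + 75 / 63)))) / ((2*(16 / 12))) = 2244375 / 87368- 125685*sqrt(6) / 21842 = 11.59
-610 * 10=-6100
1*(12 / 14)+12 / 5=114 / 35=3.26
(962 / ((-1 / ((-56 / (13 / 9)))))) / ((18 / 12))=24864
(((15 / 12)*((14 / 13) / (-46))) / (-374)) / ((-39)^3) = -35 / 26533625976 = -0.00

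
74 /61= 1.21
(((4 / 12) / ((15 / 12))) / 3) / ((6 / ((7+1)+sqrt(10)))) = 2 * sqrt(10) / 135+16 / 135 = 0.17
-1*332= -332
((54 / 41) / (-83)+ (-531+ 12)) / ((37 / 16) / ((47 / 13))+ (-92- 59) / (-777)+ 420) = -1032004152144 / 836780579507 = -1.23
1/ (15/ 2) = 2/ 15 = 0.13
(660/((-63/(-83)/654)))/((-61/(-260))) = 1034976800/427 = 2423833.26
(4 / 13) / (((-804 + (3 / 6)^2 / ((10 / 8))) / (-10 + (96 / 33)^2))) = 3720 / 6321887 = 0.00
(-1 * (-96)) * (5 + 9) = 1344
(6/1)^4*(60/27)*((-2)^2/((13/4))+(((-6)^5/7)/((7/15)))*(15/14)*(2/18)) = -3623362560/4459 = -812595.33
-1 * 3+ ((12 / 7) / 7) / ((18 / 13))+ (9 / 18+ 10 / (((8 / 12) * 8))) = -527 / 1176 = -0.45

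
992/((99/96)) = 31744/33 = 961.94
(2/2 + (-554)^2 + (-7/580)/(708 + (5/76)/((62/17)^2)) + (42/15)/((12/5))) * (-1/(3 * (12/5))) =-55230008610793073/1295641982808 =-42627.52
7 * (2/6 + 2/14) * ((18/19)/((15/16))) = 64/19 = 3.37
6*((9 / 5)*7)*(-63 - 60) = -46494 / 5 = -9298.80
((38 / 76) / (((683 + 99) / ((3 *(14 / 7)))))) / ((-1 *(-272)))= 3 / 212704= 0.00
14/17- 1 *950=-16136/17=-949.18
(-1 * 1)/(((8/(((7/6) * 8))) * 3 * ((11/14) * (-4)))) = 49/396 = 0.12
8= 8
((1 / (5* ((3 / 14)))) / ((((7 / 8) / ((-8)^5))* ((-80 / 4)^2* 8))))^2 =16777216 / 140625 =119.30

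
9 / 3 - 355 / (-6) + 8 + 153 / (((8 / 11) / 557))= 2813977 / 24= 117249.04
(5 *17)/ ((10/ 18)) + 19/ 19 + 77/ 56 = 1243/ 8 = 155.38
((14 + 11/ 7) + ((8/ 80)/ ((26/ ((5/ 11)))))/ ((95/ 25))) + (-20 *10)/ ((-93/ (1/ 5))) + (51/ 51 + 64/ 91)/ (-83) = 9384811573/ 587230644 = 15.98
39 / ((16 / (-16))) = -39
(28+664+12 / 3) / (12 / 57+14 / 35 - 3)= -66120 / 227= -291.28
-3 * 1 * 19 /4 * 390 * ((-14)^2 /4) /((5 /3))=-326781 /2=-163390.50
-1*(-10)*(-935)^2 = 8742250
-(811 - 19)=-792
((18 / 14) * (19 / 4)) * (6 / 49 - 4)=-16245 / 686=-23.68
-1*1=-1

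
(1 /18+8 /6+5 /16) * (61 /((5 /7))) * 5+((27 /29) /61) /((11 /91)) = 2036057093 /2802096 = 726.62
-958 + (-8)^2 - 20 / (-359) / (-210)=-6739868 / 7539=-894.00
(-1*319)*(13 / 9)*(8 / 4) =-8294 / 9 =-921.56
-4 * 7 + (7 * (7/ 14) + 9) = -31/ 2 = -15.50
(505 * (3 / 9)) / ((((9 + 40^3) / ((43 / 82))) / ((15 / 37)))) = 108575 / 194203306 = 0.00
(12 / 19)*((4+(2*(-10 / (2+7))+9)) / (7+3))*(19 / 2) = 97 / 15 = 6.47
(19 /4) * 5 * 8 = 190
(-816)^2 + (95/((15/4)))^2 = 5998480/9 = 666497.78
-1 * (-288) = 288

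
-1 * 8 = -8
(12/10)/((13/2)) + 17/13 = 97/65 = 1.49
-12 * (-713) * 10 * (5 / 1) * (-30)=-12834000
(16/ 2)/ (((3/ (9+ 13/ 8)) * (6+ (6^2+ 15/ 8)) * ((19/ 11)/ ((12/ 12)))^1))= 7480/ 20007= 0.37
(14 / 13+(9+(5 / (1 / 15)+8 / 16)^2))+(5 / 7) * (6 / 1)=2080119 / 364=5714.61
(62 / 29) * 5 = 310 / 29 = 10.69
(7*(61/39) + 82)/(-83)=-3625/3237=-1.12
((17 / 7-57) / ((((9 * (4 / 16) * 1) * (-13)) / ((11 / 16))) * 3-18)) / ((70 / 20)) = 4202 / 39249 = 0.11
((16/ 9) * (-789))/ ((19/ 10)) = -42080/ 57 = -738.25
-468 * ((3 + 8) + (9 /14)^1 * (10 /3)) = -43056 /7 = -6150.86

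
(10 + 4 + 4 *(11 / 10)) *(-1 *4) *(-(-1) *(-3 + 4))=-368 / 5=-73.60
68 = 68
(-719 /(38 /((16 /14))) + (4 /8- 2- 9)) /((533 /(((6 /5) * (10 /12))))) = -8545 /141778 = -0.06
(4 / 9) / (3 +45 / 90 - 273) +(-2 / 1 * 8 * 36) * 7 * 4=-78236936 / 4851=-16128.00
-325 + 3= -322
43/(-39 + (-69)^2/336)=-1.73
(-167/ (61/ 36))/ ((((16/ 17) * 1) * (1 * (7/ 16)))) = -102204/ 427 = -239.35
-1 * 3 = -3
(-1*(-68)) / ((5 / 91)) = 6188 / 5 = 1237.60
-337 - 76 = -413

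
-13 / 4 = -3.25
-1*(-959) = 959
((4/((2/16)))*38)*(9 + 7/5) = 12646.40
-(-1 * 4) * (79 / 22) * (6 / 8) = 237 / 22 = 10.77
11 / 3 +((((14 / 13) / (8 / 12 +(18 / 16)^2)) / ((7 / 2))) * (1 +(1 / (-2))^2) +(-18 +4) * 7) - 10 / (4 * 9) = -8196289 / 86814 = -94.41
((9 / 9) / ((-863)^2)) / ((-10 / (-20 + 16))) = 2 / 3723845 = 0.00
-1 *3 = -3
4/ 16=1/ 4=0.25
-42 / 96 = -7 / 16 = -0.44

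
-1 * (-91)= 91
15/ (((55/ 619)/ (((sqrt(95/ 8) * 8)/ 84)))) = 619 * sqrt(190)/ 154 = 55.40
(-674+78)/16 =-149/4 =-37.25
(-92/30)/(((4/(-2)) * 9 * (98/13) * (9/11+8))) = 3289/1283310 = 0.00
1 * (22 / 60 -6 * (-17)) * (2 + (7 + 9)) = 9213 / 5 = 1842.60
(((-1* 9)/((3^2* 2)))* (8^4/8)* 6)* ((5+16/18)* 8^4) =-37049685.33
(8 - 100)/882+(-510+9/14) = -449345/882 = -509.46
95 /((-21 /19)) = -1805 /21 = -85.95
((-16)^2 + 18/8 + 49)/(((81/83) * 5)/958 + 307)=1.00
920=920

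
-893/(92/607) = -542051/92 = -5891.86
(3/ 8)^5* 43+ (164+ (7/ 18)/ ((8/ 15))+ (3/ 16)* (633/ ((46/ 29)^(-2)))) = 38333463499/ 82673664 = 463.67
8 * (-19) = -152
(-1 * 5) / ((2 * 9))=-5 / 18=-0.28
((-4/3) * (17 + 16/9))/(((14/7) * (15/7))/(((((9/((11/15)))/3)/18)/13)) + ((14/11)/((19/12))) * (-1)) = -247247/2412909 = -0.10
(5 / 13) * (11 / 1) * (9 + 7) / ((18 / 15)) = 2200 / 39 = 56.41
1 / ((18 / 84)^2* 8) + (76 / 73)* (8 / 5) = 28829 / 6570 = 4.39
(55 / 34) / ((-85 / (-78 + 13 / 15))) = 12727 / 8670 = 1.47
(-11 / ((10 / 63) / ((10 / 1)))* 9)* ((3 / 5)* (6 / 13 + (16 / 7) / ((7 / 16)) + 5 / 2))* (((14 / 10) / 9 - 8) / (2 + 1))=364462263 / 4550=80101.60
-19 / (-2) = 19 / 2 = 9.50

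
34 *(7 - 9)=-68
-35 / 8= -4.38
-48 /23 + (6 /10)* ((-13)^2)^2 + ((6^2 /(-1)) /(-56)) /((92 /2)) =17134.53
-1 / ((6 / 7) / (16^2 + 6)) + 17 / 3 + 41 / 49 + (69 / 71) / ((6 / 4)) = -1038535 / 3479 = -298.52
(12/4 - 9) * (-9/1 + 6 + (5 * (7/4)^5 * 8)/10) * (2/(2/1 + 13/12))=-144351/592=-243.84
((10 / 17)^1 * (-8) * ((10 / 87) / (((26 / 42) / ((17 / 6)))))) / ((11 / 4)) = -11200 / 12441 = -0.90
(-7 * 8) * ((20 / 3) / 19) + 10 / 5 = -1006 / 57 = -17.65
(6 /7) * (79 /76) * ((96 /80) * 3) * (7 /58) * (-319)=-23463 /190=-123.49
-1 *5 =-5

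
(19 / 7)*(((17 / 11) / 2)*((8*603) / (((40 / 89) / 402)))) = 3484222641 / 385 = 9049928.94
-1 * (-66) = 66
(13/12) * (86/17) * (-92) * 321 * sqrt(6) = -2751398 * sqrt(6)/17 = -396442.42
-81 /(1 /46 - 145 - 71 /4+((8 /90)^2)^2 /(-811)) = 24782422432500 /49787660549177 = 0.50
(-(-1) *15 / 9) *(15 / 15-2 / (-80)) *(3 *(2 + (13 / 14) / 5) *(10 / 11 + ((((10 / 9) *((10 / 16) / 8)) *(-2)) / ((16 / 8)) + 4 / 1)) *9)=95832621 / 197120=486.16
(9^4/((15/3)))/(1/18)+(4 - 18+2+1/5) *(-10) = 118688/5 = 23737.60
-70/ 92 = -0.76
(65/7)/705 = 13/987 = 0.01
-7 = -7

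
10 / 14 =5 / 7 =0.71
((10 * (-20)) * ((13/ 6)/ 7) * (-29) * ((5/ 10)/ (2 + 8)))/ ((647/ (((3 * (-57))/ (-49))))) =107445/ 221921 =0.48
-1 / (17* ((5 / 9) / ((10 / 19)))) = -0.06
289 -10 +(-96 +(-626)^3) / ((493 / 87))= -735938673 / 17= -43290510.18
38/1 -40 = -2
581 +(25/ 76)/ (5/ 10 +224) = 9913047/ 17062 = 581.00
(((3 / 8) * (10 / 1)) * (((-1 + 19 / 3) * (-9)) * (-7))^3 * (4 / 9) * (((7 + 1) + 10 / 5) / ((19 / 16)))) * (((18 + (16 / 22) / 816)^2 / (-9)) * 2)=-12065190662963200 / 314721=-38336147454.30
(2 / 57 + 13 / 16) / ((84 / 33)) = 8503 / 25536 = 0.33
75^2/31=5625/31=181.45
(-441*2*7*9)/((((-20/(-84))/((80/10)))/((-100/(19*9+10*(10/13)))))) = 2427122880/2323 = 1044822.59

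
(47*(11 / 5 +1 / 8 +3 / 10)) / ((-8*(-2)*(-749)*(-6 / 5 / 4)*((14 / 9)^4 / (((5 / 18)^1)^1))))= 856575 / 526145536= 0.00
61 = 61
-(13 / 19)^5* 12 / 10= -2227758 / 12380495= -0.18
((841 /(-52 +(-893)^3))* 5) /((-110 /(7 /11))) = 5887 /172333526178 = 0.00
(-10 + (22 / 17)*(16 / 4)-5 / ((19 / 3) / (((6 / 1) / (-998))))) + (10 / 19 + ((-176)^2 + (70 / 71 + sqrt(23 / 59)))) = sqrt(1357) / 59 + 18654636455 / 602293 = 30973.32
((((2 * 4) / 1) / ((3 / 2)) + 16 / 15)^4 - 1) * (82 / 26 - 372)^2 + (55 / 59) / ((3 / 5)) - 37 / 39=56863056945029 / 249275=228113757.68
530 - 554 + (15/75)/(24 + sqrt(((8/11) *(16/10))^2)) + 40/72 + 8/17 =-4863077/211752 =-22.97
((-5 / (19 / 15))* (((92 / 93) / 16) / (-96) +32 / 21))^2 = 90614692680625 / 2506623565824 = 36.15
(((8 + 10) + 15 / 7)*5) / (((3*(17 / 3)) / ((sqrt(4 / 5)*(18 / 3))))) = 31.79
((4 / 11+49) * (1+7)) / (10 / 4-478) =-2896 / 3487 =-0.83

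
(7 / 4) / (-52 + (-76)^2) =7 / 22896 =0.00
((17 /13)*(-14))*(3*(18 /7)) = -1836 /13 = -141.23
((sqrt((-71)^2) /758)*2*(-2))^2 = 20164 /143641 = 0.14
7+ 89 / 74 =8.20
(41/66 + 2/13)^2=442225/736164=0.60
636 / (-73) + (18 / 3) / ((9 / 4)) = -1324 / 219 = -6.05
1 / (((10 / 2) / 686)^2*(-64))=-117649 / 400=-294.12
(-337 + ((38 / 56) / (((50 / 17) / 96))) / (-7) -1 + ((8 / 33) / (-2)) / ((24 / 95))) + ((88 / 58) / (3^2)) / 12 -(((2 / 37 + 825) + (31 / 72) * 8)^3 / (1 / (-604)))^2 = -125732166727712904283641021431466315399951497 / 1065668597573002141950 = -117984303013207440831246.80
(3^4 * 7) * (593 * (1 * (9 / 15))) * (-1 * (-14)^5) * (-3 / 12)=-135624826008 / 5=-27124965201.60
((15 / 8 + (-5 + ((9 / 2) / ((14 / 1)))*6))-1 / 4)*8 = -81 / 7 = -11.57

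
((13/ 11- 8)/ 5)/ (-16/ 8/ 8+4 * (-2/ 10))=100/ 77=1.30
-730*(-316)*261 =60207480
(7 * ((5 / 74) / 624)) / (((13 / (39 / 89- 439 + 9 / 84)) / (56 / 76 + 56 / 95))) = -22945209 / 676724672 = -0.03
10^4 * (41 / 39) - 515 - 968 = 352163 / 39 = 9029.82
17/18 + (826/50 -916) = -404341/450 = -898.54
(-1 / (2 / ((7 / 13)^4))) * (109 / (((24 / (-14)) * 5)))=1831963 / 3427320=0.53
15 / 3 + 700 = 705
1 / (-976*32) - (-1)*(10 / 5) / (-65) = -62529 / 2030080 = -0.03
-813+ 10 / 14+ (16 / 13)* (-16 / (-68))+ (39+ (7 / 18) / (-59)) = -1269976979 / 1642914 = -773.00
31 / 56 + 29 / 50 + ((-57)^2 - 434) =3942587 / 1400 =2816.13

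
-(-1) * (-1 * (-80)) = 80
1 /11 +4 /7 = 51 /77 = 0.66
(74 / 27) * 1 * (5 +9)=1036 / 27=38.37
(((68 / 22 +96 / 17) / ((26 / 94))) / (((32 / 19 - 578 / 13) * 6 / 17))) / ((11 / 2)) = -729581 / 1917729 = -0.38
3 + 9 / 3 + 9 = 15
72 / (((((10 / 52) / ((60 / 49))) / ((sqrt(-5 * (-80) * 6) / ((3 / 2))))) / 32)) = 9584640 * sqrt(6) / 49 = 479132.19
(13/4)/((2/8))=13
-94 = -94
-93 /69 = -31 /23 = -1.35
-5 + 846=841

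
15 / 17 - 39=-648 / 17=-38.12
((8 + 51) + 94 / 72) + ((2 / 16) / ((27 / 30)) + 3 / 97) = 52795 / 873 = 60.48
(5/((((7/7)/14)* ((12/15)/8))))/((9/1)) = 700/9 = 77.78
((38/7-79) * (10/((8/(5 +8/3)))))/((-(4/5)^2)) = 1480625/1344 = 1101.66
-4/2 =-2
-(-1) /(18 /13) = 13 /18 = 0.72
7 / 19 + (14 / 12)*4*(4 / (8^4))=10885 / 29184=0.37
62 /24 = 31 /12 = 2.58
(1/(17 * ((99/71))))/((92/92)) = 71/1683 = 0.04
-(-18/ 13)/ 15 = 6/ 65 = 0.09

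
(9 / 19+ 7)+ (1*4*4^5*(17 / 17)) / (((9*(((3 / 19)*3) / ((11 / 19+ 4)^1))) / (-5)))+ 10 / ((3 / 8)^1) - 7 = -11270557 / 513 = -21969.90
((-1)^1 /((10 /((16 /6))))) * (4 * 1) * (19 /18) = -152 /135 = -1.13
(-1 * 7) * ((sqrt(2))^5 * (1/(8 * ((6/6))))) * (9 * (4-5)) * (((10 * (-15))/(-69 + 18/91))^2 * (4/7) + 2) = 647045847 * sqrt(2)/4355569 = 210.09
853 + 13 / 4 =856.25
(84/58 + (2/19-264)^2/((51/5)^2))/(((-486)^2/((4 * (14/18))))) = 127862549234/14471068811229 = 0.01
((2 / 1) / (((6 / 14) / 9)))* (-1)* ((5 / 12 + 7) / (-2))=623 / 4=155.75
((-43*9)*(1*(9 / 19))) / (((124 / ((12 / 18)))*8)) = -1161 / 9424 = -0.12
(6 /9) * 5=3.33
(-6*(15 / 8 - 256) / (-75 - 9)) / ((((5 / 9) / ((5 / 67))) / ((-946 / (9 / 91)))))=12500917 / 536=23322.61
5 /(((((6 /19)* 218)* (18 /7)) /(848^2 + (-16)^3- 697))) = 475016815 /23544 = 20175.71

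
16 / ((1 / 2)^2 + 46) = 64 / 185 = 0.35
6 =6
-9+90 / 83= -657 / 83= -7.92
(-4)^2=16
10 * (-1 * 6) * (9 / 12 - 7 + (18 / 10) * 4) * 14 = -798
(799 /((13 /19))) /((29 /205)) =3112105 /377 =8254.92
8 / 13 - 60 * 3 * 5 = -11692 / 13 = -899.38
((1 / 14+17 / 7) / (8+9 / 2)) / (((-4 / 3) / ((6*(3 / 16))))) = -27 / 160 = -0.17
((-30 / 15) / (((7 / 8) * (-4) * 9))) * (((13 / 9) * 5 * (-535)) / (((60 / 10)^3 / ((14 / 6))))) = -34775 / 13122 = -2.65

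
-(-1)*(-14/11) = -14/11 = -1.27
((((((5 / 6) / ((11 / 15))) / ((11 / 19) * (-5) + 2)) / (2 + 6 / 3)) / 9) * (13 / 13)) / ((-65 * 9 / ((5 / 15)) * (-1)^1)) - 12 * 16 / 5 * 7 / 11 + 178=3628603829 / 23629320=153.56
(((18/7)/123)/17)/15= 0.00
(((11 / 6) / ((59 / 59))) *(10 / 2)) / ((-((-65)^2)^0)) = -55 / 6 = -9.17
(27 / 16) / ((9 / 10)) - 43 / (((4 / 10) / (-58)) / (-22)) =-1097345 / 8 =-137168.12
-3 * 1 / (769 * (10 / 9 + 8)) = -27 / 63058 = -0.00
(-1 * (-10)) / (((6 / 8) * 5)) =8 / 3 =2.67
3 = 3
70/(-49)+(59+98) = 1089/7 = 155.57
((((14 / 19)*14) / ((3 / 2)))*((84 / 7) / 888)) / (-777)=-28 / 234099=-0.00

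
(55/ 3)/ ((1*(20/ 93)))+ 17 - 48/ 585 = 79691/ 780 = 102.17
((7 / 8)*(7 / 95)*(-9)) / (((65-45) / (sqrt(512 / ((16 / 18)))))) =-1323 / 1900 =-0.70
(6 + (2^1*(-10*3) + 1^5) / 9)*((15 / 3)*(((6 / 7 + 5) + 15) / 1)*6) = -7300 / 21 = -347.62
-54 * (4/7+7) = -2862/7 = -408.86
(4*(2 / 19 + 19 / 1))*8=11616 / 19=611.37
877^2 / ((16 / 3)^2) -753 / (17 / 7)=116327361 / 4352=26729.63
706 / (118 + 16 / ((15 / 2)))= 5295 / 901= 5.88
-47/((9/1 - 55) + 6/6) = 47/45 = 1.04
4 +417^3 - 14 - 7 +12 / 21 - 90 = 507581246 / 7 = 72511606.57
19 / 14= 1.36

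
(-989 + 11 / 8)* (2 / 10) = -7901 / 40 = -197.52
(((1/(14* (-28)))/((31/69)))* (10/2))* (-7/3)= 115/1736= 0.07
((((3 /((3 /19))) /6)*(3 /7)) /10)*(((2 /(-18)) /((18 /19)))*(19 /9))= -6859 /204120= -0.03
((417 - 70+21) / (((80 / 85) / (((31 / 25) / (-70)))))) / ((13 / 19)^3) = -83137939 / 3844750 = -21.62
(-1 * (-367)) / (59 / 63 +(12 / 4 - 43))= -23121 / 2461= -9.39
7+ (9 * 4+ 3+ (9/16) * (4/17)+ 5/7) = 46.85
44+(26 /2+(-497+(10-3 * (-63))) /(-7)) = 697 /7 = 99.57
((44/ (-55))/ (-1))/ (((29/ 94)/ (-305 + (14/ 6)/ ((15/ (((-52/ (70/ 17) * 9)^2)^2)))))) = 10461629798898584/ 155421875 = 67311179.97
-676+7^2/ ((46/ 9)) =-30655/ 46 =-666.41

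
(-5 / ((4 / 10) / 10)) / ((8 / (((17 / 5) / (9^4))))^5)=-0.00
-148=-148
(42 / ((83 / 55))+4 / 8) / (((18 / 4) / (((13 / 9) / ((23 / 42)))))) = 855946 / 51543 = 16.61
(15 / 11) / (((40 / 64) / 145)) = 3480 / 11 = 316.36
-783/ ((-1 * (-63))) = -87/ 7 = -12.43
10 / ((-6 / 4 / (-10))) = 200 / 3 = 66.67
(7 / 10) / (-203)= -1 / 290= -0.00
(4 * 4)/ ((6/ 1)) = 2.67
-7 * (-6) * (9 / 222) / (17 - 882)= -63 / 32005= -0.00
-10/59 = -0.17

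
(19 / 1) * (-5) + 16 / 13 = -93.77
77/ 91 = 11/ 13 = 0.85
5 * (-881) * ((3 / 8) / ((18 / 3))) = -4405 / 16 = -275.31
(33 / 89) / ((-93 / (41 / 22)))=-41 / 5518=-0.01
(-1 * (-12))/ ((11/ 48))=576/ 11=52.36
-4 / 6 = -2 / 3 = -0.67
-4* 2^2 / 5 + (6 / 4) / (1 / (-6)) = -61 / 5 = -12.20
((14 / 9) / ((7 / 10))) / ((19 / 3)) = 0.35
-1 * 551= -551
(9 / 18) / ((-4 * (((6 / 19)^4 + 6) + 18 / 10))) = -651605 / 40711992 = -0.02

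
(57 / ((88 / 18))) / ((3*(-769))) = -171 / 33836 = -0.01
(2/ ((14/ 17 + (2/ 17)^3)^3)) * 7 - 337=-10396559549205/ 33313574732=-312.08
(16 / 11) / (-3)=-16 / 33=-0.48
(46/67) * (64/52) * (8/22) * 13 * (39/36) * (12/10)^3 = 688896/92125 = 7.48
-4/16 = -1/4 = -0.25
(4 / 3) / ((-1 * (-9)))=4 / 27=0.15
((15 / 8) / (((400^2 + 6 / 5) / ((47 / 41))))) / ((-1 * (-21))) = 0.00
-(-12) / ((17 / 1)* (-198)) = -2 / 561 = -0.00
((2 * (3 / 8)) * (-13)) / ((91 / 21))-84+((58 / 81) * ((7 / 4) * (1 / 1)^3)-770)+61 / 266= -36833645 / 43092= -854.77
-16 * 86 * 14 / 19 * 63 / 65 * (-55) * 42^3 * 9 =36039033174.02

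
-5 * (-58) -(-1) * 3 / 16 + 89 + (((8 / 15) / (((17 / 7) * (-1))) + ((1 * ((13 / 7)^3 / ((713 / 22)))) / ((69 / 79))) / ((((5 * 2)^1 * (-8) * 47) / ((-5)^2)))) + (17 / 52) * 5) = 1778940952470051 / 4674031172720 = 380.60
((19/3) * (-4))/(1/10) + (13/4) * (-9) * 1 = -3391/12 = -282.58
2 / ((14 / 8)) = 8 / 7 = 1.14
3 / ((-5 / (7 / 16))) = -21 / 80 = -0.26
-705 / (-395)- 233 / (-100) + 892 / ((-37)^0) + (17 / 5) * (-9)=6837567 / 7900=865.51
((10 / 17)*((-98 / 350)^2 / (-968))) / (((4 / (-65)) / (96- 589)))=-18473 / 48400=-0.38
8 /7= 1.14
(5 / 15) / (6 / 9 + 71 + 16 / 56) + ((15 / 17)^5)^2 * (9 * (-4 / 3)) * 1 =-10441712925509357 / 3046166783578439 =-3.43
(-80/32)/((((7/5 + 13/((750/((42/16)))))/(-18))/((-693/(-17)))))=8910000/7021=1269.05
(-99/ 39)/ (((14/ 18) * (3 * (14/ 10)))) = -495/ 637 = -0.78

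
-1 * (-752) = 752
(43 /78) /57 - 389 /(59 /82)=-141815971 /262314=-540.63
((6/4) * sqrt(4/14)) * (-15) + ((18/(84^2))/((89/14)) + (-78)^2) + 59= 15308357/2492 - 45 * sqrt(14)/14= 6130.97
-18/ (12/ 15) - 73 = -191/ 2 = -95.50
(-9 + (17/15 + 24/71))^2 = 64288324/1134225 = 56.68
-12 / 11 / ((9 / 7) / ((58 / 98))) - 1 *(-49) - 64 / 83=47.73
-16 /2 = -8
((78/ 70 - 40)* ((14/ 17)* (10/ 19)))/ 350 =-2722/ 56525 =-0.05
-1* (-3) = 3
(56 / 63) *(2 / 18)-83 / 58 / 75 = 9359 / 117450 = 0.08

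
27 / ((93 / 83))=747 / 31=24.10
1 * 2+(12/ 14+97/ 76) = 2199/ 532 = 4.13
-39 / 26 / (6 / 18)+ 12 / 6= -5 / 2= -2.50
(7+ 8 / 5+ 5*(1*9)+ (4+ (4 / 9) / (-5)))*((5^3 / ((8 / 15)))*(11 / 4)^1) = 889625 / 24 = 37067.71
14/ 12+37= 229/ 6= 38.17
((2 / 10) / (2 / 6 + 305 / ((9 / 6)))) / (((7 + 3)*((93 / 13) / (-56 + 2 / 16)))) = -447 / 582800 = -0.00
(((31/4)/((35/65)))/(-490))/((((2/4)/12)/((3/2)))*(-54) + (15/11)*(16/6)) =-4433/322420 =-0.01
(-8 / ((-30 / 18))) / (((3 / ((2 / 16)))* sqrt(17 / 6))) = sqrt(102) / 85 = 0.12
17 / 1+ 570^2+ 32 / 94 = 15271115 / 47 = 324917.34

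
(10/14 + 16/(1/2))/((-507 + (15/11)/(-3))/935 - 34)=-2355265/2486904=-0.95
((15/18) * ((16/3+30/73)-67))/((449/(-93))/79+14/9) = -164266675/4809094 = -34.16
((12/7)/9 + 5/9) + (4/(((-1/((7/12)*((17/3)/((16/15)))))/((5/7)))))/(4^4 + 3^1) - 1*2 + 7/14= -29395/37296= -0.79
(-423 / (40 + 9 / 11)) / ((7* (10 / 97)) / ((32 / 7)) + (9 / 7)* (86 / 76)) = -6.43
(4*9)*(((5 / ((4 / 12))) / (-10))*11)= -594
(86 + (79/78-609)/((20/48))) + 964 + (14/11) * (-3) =-295286/715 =-412.99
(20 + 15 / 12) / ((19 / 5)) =425 / 76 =5.59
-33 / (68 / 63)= -2079 / 68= -30.57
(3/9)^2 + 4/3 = 13/9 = 1.44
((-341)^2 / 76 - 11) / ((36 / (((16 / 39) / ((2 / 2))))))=115445 / 6669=17.31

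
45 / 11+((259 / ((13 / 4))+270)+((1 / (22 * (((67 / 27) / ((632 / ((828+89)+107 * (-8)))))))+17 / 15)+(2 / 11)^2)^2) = 254387062473640378 / 715329089657325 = 355.62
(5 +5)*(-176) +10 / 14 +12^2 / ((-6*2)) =-12399 / 7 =-1771.29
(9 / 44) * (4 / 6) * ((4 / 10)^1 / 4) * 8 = 6 / 55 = 0.11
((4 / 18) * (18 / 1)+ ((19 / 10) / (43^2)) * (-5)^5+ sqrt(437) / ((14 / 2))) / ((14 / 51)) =148767 / 51772+ 51 * sqrt(437) / 98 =13.75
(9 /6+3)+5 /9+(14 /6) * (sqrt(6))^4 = 1603 /18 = 89.06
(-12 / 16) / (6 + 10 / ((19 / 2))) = -57 / 536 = -0.11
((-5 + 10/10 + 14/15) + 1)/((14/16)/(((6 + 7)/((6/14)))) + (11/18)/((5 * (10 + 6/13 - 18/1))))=-473928/2897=-163.59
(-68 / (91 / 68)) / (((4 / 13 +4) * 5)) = -2.36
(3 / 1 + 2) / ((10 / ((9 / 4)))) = 9 / 8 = 1.12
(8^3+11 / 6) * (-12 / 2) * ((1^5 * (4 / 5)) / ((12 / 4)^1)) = -12332 / 15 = -822.13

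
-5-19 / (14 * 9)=-649 / 126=-5.15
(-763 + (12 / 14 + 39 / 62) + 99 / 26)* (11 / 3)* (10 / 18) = -117561895 / 76167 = -1543.48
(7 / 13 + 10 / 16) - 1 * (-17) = 1889 / 104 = 18.16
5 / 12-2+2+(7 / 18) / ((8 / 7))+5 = 829 / 144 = 5.76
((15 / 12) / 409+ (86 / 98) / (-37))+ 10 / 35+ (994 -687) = 911369041 / 2966068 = 307.27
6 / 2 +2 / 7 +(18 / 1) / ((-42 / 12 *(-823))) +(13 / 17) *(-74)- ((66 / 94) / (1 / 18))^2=-46085965825 / 216342833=-213.02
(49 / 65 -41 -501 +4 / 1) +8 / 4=-34791 / 65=-535.25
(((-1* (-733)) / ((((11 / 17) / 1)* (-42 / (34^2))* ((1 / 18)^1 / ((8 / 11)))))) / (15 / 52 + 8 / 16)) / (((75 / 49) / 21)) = -880889423232 / 124025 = -7102515.00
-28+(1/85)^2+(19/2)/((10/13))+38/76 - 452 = -13500631/28900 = -467.15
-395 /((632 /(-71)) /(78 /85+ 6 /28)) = 50.23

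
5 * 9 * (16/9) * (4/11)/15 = 64/33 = 1.94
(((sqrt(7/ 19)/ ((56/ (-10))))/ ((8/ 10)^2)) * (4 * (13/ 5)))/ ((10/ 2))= -65 * sqrt(133)/ 2128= -0.35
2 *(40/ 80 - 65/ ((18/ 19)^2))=-23303/ 162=-143.85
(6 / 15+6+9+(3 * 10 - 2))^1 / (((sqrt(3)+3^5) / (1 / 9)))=1953 / 98410 - 217 * sqrt(3) / 2657070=0.02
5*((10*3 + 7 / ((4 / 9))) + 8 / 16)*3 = 2775 / 4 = 693.75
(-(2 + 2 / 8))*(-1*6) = 27 / 2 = 13.50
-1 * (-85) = 85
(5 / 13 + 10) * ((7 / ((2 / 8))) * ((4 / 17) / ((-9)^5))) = -560 / 483327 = -0.00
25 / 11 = 2.27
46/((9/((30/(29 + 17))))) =10/3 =3.33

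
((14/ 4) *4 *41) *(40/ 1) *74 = 1699040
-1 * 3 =-3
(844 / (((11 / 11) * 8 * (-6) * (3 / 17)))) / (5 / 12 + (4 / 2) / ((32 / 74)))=-7174 / 363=-19.76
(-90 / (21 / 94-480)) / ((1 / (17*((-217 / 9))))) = -3467660 / 45099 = -76.89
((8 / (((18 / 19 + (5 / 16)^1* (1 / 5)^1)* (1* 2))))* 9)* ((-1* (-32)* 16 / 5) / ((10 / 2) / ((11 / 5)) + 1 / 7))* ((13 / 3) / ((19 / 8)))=131203072 / 47585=2757.24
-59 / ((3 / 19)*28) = -1121 / 84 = -13.35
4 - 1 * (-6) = 10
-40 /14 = -20 /7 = -2.86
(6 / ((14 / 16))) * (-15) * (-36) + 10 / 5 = 25934 / 7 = 3704.86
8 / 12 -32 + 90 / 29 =-2456 / 87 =-28.23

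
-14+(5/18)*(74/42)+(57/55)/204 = -9546499/706860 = -13.51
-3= -3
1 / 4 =0.25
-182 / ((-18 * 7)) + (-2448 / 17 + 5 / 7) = -8936 / 63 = -141.84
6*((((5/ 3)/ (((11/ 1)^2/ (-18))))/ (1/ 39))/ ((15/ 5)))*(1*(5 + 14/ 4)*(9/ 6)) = -29835/ 121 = -246.57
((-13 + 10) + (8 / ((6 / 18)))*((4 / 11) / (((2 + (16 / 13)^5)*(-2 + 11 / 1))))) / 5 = -82721831 / 147770865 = -0.56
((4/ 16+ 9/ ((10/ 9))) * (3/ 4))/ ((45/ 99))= 5511/ 400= 13.78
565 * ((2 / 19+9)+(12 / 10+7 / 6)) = 6481.64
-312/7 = -44.57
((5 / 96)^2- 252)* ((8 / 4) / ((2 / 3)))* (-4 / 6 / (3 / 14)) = 16256849 / 6912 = 2351.97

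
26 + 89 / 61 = 1675 / 61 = 27.46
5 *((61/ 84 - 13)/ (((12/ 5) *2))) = -25775/ 2016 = -12.79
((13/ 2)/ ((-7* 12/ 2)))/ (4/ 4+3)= -13/ 336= -0.04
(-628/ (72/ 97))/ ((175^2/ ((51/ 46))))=-258893/ 8452500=-0.03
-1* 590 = -590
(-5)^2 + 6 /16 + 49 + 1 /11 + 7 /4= 6707 /88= 76.22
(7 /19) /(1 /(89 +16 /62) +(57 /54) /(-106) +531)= 36956052 /53264354729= 0.00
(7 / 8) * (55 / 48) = 385 / 384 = 1.00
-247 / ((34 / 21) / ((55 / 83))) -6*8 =-420741 / 2822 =-149.09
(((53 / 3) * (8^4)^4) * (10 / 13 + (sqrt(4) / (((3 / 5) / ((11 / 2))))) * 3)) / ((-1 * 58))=-186477172070809600 / 39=-4781465950533579.49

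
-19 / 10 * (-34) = 323 / 5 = 64.60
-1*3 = -3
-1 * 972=-972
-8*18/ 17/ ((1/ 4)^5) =-147456/ 17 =-8673.88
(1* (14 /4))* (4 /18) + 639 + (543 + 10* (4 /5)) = 10717 /9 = 1190.78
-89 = -89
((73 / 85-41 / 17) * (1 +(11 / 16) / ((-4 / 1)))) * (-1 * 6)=5247 / 680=7.72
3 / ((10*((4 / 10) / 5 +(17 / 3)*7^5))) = 45 / 14285962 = 0.00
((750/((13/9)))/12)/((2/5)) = 5625/52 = 108.17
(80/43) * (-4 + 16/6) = -2.48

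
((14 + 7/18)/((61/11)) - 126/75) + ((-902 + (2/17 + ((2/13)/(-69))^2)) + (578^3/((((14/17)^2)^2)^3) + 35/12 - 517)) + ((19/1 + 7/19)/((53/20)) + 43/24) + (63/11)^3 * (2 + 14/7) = 393180181436752866899343264572190936881/198133366314132946594958860800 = 1984421850.55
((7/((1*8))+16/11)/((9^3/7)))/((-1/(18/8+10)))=-70315/256608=-0.27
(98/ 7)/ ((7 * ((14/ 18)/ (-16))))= -288/ 7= -41.14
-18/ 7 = -2.57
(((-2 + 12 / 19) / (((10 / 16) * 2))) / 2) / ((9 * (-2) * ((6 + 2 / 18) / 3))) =78 / 5225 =0.01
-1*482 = -482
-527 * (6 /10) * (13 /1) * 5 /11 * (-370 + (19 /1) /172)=1307602413 /1892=691121.78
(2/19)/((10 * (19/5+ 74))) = 1/7391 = 0.00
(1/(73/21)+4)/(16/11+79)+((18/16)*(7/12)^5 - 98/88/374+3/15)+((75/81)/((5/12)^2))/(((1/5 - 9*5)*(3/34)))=-70156183856377/68585279938560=-1.02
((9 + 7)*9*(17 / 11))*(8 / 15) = 6528 / 55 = 118.69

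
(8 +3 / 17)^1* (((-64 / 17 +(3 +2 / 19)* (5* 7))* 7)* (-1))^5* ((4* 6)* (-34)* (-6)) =-30074004279653817130289874914976 / 3515706497843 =-8554185139773526168.01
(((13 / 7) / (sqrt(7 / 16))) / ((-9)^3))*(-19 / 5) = 988*sqrt(7) / 178605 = 0.01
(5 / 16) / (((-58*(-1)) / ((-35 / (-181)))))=175 / 167968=0.00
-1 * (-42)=42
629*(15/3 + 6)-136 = 6783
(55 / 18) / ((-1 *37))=-55 / 666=-0.08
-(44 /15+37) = -599 /15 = -39.93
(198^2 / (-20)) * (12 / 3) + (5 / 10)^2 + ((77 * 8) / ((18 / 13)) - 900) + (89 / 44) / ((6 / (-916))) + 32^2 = -15009319 / 1980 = -7580.46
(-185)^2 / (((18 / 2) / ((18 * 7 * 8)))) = 3833200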